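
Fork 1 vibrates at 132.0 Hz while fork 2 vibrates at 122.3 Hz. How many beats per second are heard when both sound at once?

Beats arise from superposition of two nearby frequencies; the beat rate is |f₁ − f₂|.
|132.0 − 122.3| = 9.7 Hz.

9.7 Hz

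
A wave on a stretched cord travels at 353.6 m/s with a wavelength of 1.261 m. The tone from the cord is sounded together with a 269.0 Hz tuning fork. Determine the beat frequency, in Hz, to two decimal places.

11.41 Hz

Source frequency f = v/λ = 353.6/1.261 = 280.4124 Hz.
f_beat = |280.4124 − 269.0| = 11.41 Hz.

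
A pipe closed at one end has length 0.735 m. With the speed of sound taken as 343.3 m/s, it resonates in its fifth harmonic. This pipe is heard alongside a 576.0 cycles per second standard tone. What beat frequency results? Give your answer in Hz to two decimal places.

Closed pipe (odd harmonics): f_n = n·v/(4L) = 5·343.3/(4·0.735) = 583.8435 Hz.
f_beat = |583.8435 − 576.0| = 7.84 Hz.

7.84 Hz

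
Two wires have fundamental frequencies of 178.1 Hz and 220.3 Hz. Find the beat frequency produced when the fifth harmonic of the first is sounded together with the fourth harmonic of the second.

Fifth harmonic of the first: 5·178.1 = 890.5 Hz.
Fourth harmonic of the second: 4·220.3 = 881.2 Hz.
f_beat = |890.5 − 881.2| = 9.3 Hz.

9.3 Hz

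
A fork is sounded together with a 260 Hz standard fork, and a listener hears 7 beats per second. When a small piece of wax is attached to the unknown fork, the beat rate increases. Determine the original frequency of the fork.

|f − 260| = 7, so the fork was at either 253 Hz or 267 Hz.
Loading a fork with wax lowers its frequency; the adjustment lowers the fork's frequency.
The beat rate rose, so the adjustment moved the fork further from 260 Hz — it was already below the reference.

253 Hz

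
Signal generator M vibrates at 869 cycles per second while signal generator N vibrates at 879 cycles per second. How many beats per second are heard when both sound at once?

10 Hz

Beats arise from superposition of two nearby frequencies; the beat rate is |f₁ − f₂|.
|869 − 879| = 10 Hz.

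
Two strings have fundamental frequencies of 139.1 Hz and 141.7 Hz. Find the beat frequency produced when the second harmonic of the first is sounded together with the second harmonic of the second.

5.2 Hz

Second harmonic of the first: 2·139.1 = 278.2 Hz.
Second harmonic of the second: 2·141.7 = 283.4 Hz.
f_beat = |278.2 − 283.4| = 5.2 Hz.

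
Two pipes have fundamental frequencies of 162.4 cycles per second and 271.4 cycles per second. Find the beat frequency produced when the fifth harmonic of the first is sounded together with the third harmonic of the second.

2.2 Hz

Fifth harmonic of the first: 5·162.4 = 812.0 Hz.
Third harmonic of the second: 3·271.4 = 814.2 Hz.
f_beat = |812.0 − 814.2| = 2.2 Hz.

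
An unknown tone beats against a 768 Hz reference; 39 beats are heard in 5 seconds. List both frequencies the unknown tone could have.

Beat frequency = 39/5 = 7.8 Hz.
|f − 768| = 7.8, so f = 768 ± 7.8.

760.2 Hz or 775.8 Hz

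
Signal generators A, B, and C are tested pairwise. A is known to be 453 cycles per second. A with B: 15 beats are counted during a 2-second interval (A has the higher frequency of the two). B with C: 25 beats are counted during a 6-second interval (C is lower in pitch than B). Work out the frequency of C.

441.3333 Hz

A–B: Beat frequency = 15/2 = 7.5 Hz.
B is below A, so f_B = 453 − 7.5 = 445.5 Hz.
B–C: Beat frequency = 25/6 = 4.1667 Hz.
C is below B, so f_C = 445.5 − 4.1667 = 441.3333 Hz.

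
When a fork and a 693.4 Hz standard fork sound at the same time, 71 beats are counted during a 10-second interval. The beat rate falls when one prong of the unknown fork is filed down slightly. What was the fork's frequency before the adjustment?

686.3 Hz

Beat frequency = 71/10 = 7.1 Hz.
|f − 693.4| = 7.1, so the fork was at either 686.3 Hz or 700.5 Hz.
Filing a prong removes mass and raises the fork's frequency; the adjustment raises the fork's frequency.
The beat rate fell, so the adjustment moved the fork toward 693.4 Hz — it must have started below the reference.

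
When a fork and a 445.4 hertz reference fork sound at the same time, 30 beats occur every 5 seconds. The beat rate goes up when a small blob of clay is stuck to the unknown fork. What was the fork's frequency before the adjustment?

Beat frequency = 30/5 = 6 Hz.
|f − 445.4| = 6, so the fork was at either 439.4 Hz or 451.4 Hz.
Adding mass to a fork lowers its frequency; the adjustment lowers the fork's frequency.
The beat rate rose, so the adjustment moved the fork further from 445.4 Hz — it was already below the reference.

439.4 Hz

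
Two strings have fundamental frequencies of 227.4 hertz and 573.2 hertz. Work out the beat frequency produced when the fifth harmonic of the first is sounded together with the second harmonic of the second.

Fifth harmonic of the first: 5·227.4 = 1137.0 Hz.
Second harmonic of the second: 2·573.2 = 1146.4 Hz.
f_beat = |1137.0 − 1146.4| = 9.4 Hz.

9.4 Hz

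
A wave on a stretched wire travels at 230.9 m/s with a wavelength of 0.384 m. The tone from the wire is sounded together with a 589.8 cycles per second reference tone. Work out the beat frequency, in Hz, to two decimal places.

Source frequency f = v/λ = 230.9/0.384 = 601.3021 Hz.
f_beat = |601.3021 − 589.8| = 11.50 Hz.

11.50 Hz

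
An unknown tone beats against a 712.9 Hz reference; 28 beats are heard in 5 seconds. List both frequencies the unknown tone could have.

707.3 Hz or 718.5 Hz

Beat frequency = 28/5 = 5.6 Hz.
|f − 712.9| = 5.6, so f = 712.9 ± 5.6.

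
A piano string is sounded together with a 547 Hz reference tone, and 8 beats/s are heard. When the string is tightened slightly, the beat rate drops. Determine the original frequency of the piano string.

|f − 547| = 8, so the piano string was at either 539 Hz or 555 Hz.
Increasing tension raises a string's frequency; the adjustment raises the piano string's frequency.
The beat rate fell, so the adjustment moved the piano string toward 547 Hz — it must have started below the reference.

539 Hz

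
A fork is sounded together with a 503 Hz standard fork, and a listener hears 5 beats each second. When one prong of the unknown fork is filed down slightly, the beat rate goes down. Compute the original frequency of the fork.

498 Hz

|f − 503| = 5, so the fork was at either 498 Hz or 508 Hz.
Filing a prong removes mass and raises the fork's frequency; the adjustment raises the fork's frequency.
The beat rate fell, so the adjustment moved the fork toward 503 Hz — it must have started below the reference.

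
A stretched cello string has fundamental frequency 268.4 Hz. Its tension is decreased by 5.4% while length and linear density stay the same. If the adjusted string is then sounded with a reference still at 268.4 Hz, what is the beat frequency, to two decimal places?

7.35 Hz

For a string, f ∝ √T, so the new frequency is 268.4·√0.946 = 261.0526 Hz.
f_beat = |261.0526 − 268.4| = 7.35 Hz.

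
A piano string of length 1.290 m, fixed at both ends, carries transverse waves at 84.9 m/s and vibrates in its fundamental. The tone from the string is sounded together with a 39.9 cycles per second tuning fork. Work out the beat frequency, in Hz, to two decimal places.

6.99 Hz

For a string fixed at both ends, f_n = n·v/(2L) = 1·84.9/(2·1.290) = 32.9070 Hz.
f_beat = |32.9070 − 39.9| = 6.99 Hz.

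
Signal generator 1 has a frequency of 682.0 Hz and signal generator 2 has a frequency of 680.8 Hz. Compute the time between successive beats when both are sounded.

0.833 s

f_beat = |682.0 − 680.8| = 1.2 Hz.
Beat period T = 1 / f_beat = 1 / 1.2 s.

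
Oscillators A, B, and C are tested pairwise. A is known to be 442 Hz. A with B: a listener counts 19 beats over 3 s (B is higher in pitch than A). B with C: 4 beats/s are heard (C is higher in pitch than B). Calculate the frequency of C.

A–B: Beat frequency = 19/3 = 6.3333 Hz.
B is above A, so f_B = 442 + 6.3333 = 448.3333 Hz.
C is above B, so f_C = 448.3333 + 4 = 452.3333 Hz.

452.3333 Hz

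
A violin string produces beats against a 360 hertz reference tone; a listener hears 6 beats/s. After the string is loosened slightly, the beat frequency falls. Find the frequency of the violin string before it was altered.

366 Hz

|f − 360| = 6, so the violin string was at either 354 Hz or 366 Hz.
Reducing tension lowers a string's frequency; the adjustment lowers the violin string's frequency.
The beat rate fell, so the adjustment moved the violin string toward 360 Hz — it must have started above the reference.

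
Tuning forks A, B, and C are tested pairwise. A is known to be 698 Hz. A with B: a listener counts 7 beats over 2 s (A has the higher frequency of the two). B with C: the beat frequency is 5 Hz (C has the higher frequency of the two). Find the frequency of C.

699.5 Hz

A–B: Beat frequency = 7/2 = 3.5 Hz.
B is below A, so f_B = 698 − 3.5 = 694.5 Hz.
C is above B, so f_C = 694.5 + 5 = 699.5 Hz.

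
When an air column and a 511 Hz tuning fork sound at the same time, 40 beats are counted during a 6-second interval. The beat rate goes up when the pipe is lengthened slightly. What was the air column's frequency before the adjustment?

Beat frequency = 40/6 = 6.6667 Hz.
|f − 511| = 6.6667, so the air column was at either 504.3333 Hz or 517.6667 Hz.
A longer pipe has a lower fundamental; the adjustment lowers the air column's frequency.
The beat rate rose, so the adjustment moved the air column further from 511 Hz — it was already below the reference.

504.3333 Hz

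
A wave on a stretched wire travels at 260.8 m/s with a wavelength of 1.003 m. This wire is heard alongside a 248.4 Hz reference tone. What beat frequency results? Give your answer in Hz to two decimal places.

11.62 Hz

Source frequency f = v/λ = 260.8/1.003 = 260.0199 Hz.
f_beat = |260.0199 − 248.4| = 11.62 Hz.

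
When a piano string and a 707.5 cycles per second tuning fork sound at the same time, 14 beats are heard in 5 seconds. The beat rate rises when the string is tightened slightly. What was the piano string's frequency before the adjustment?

710.3 Hz

Beat frequency = 14/5 = 2.8 Hz.
|f − 707.5| = 2.8, so the piano string was at either 704.7 Hz or 710.3 Hz.
Increasing tension raises a string's frequency; the adjustment raises the piano string's frequency.
The beat rate rose, so the adjustment moved the piano string further from 707.5 Hz — it was already above the reference.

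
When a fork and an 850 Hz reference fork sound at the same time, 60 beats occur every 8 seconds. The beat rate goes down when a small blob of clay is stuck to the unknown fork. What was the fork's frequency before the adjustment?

Beat frequency = 60/8 = 7.5 Hz.
|f − 850| = 7.5, so the fork was at either 842.5 Hz or 857.5 Hz.
Adding mass to a fork lowers its frequency; the adjustment lowers the fork's frequency.
The beat rate fell, so the adjustment moved the fork toward 850 Hz — it must have started above the reference.

857.5 Hz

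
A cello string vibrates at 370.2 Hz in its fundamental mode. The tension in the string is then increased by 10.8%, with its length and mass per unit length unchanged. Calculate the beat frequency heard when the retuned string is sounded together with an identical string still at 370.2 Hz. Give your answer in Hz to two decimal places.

19.48 Hz

For a string, f ∝ √T, so the new frequency is 370.2·√1.108 = 389.6784 Hz.
f_beat = |389.6784 − 370.2| = 19.48 Hz.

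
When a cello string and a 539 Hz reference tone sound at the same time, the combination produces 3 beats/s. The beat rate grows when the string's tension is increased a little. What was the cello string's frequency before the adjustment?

|f − 539| = 3, so the cello string was at either 536 Hz or 542 Hz.
Higher tension means higher frequency; the adjustment raises the cello string's frequency.
The beat rate rose, so the adjustment moved the cello string further from 539 Hz — it was already above the reference.

542 Hz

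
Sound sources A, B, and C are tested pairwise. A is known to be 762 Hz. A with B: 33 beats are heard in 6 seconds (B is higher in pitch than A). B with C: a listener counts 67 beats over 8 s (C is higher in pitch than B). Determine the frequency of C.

A–B: Beat frequency = 33/6 = 5.5 Hz.
B is above A, so f_B = 762 + 5.5 = 767.5 Hz.
B–C: Beat frequency = 67/8 = 8.375 Hz.
C is above B, so f_C = 767.5 + 8.375 = 775.875 Hz.

775.875 Hz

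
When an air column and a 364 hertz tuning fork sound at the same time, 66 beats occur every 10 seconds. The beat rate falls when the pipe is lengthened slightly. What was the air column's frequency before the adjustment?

370.6 Hz

Beat frequency = 66/10 = 6.6 Hz.
|f − 364| = 6.6, so the air column was at either 357.4 Hz or 370.6 Hz.
A longer pipe has a lower fundamental; the adjustment lowers the air column's frequency.
The beat rate fell, so the adjustment moved the air column toward 364 Hz — it must have started above the reference.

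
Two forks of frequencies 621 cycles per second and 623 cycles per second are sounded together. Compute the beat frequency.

2 Hz

The beat frequency equals the magnitude of the frequency difference.
|621 − 623| = 2 Hz.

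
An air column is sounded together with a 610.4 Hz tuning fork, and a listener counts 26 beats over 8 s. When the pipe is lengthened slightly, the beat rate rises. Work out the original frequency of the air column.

607.15 Hz

Beat frequency = 26/8 = 3.25 Hz.
|f − 610.4| = 3.25, so the air column was at either 607.15 Hz or 613.65 Hz.
A longer pipe has a lower fundamental; the adjustment lowers the air column's frequency.
The beat rate rose, so the adjustment moved the air column further from 610.4 Hz — it was already below the reference.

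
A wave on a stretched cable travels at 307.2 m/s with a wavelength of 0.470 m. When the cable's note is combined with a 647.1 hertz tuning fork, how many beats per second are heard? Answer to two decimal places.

6.52 Hz

Source frequency f = v/λ = 307.2/0.470 = 653.6170 Hz.
f_beat = |653.6170 − 647.1| = 6.52 Hz.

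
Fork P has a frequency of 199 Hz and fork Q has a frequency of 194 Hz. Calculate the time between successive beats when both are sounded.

0.200 s

f_beat = |199 − 194| = 5 Hz.
Beat period T = 1 / f_beat = 1 / 5 s.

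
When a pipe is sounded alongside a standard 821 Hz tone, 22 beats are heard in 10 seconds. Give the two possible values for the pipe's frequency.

Beat frequency = 22/10 = 2.2 Hz.
|f − 821| = 2.2, so f = 821 ± 2.2.

818.8 Hz or 823.2 Hz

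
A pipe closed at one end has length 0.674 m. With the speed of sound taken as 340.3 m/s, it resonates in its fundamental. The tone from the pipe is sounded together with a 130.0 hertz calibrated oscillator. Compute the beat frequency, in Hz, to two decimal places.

3.78 Hz

Closed pipe (odd harmonics): f_n = n·v/(4L) = 1·340.3/(4·0.674) = 126.2240 Hz.
f_beat = |126.2240 − 130.0| = 3.78 Hz.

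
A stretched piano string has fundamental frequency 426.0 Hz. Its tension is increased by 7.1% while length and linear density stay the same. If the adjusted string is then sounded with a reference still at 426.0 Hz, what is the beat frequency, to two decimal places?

For a string, f ∝ √T, so the new frequency is 426.0·√1.071 = 440.8637 Hz.
f_beat = |440.8637 − 426.0| = 14.86 Hz.

14.86 Hz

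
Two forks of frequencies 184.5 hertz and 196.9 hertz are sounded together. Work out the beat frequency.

Beats arise from superposition of two nearby frequencies; the beat rate is |f₁ − f₂|.
|184.5 − 196.9| = 12.4 Hz.

12.4 Hz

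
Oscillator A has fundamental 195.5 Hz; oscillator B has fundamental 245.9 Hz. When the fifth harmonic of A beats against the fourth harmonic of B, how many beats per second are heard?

Fifth harmonic of the first: 5·195.5 = 977.5 Hz.
Fourth harmonic of the second: 4·245.9 = 983.6 Hz.
f_beat = |977.5 − 983.6| = 6.1 Hz.

6.1 Hz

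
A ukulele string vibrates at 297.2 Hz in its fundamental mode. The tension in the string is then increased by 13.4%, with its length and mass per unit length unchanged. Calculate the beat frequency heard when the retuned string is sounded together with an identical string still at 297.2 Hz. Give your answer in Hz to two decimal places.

For a string, f ∝ √T, so the new frequency is 297.2·√1.134 = 316.4866 Hz.
f_beat = |316.4866 − 297.2| = 19.29 Hz.

19.29 Hz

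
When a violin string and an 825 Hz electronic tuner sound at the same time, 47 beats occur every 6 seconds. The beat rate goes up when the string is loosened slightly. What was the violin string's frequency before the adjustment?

817.1667 Hz

Beat frequency = 47/6 = 7.8333 Hz.
|f − 825| = 7.8333, so the violin string was at either 817.1667 Hz or 832.8333 Hz.
Reducing tension lowers a string's frequency; the adjustment lowers the violin string's frequency.
The beat rate rose, so the adjustment moved the violin string further from 825 Hz — it was already below the reference.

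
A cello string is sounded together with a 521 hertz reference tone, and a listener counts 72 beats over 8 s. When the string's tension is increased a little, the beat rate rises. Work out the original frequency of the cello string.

530 Hz

Beat frequency = 72/8 = 9 Hz.
|f − 521| = 9, so the cello string was at either 512 Hz or 530 Hz.
Higher tension means higher frequency; the adjustment raises the cello string's frequency.
The beat rate rose, so the adjustment moved the cello string further from 521 Hz — it was already above the reference.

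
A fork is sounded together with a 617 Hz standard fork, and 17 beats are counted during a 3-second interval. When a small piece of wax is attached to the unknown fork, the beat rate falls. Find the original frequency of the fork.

Beat frequency = 17/3 = 5.6667 Hz.
|f − 617| = 5.6667, so the fork was at either 611.3333 Hz or 622.6667 Hz.
Loading a fork with wax lowers its frequency; the adjustment lowers the fork's frequency.
The beat rate fell, so the adjustment moved the fork toward 617 Hz — it must have started above the reference.

622.6667 Hz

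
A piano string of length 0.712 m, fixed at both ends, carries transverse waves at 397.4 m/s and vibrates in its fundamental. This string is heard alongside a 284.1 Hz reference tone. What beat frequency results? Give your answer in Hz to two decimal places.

For a string fixed at both ends, f_n = n·v/(2L) = 1·397.4/(2·0.712) = 279.0730 Hz.
f_beat = |279.0730 − 284.1| = 5.03 Hz.

5.03 Hz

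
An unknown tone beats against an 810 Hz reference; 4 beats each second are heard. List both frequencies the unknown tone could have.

|f − 810| = 4, so f = 810 ± 4.

806 Hz or 814 Hz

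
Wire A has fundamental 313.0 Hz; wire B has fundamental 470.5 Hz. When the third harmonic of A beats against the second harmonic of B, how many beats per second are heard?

2.0 Hz

Third harmonic of the first: 3·313.0 = 939.0 Hz.
Second harmonic of the second: 2·470.5 = 941.0 Hz.
f_beat = |939.0 − 941.0| = 2.0 Hz.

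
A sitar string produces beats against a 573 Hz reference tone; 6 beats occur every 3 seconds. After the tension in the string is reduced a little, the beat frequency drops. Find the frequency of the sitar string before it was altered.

Beat frequency = 6/3 = 2 Hz.
|f − 573| = 2, so the sitar string was at either 571 Hz or 575 Hz.
Lower tension means lower frequency; the adjustment lowers the sitar string's frequency.
The beat rate fell, so the adjustment moved the sitar string toward 573 Hz — it must have started above the reference.

575 Hz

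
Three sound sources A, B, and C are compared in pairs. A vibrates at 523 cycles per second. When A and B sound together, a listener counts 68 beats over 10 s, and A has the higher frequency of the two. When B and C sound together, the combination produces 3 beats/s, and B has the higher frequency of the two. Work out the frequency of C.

513.2 Hz

A–B: Beat frequency = 68/10 = 6.8 Hz.
B is below A, so f_B = 523 − 6.8 = 516.2 Hz.
C is below B, so f_C = 516.2 − 3 = 513.2 Hz.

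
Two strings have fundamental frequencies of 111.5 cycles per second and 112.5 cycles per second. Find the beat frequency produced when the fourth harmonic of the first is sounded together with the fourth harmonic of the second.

4.0 Hz

Fourth harmonic of the first: 4·111.5 = 446.0 Hz.
Fourth harmonic of the second: 4·112.5 = 450.0 Hz.
f_beat = |446.0 − 450.0| = 4.0 Hz.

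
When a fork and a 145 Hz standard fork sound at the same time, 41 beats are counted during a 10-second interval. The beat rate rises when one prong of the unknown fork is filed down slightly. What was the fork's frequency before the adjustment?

Beat frequency = 41/10 = 4.1 Hz.
|f − 145| = 4.1, so the fork was at either 140.9 Hz or 149.1 Hz.
Filing a prong removes mass and raises the fork's frequency; the adjustment raises the fork's frequency.
The beat rate rose, so the adjustment moved the fork further from 145 Hz — it was already above the reference.

149.1 Hz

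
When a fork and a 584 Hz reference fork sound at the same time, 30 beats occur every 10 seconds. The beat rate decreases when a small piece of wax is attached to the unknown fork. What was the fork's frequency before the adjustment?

Beat frequency = 30/10 = 3 Hz.
|f − 584| = 3, so the fork was at either 581 Hz or 587 Hz.
Loading a fork with wax lowers its frequency; the adjustment lowers the fork's frequency.
The beat rate fell, so the adjustment moved the fork toward 584 Hz — it must have started above the reference.

587 Hz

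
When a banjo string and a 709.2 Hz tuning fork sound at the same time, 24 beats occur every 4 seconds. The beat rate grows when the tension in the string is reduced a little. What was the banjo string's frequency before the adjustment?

703.2 Hz

Beat frequency = 24/4 = 6 Hz.
|f − 709.2| = 6, so the banjo string was at either 703.2 Hz or 715.2 Hz.
Lower tension means lower frequency; the adjustment lowers the banjo string's frequency.
The beat rate rose, so the adjustment moved the banjo string further from 709.2 Hz — it was already below the reference.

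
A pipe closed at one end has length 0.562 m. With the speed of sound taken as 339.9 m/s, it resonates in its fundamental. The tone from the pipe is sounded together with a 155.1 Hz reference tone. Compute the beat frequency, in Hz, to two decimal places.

3.90 Hz

Closed pipe (odd harmonics): f_n = n·v/(4L) = 1·339.9/(4·0.562) = 151.2011 Hz.
f_beat = |151.2011 − 155.1| = 3.90 Hz.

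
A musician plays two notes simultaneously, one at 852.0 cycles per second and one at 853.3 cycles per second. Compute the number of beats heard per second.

f_beat = |f₁ − f₂|.
|852.0 − 853.3| = 1.3 Hz.

1.3 Hz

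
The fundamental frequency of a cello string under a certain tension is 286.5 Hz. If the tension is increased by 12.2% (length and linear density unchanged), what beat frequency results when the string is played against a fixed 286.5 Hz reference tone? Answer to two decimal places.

16.97 Hz

For a string, f ∝ √T, so the new frequency is 286.5·√1.122 = 303.4737 Hz.
f_beat = |303.4737 − 286.5| = 16.97 Hz.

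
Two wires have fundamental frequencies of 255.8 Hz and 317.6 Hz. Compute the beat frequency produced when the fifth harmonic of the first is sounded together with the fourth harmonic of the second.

Fifth harmonic of the first: 5·255.8 = 1279.0 Hz.
Fourth harmonic of the second: 4·317.6 = 1270.4 Hz.
f_beat = |1279.0 − 1270.4| = 8.6 Hz.

8.6 Hz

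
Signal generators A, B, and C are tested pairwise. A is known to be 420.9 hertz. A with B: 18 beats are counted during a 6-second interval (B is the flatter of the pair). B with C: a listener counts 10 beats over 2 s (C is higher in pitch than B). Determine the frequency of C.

422.9 Hz

A–B: Beat frequency = 18/6 = 3 Hz.
B is below A, so f_B = 420.9 − 3 = 417.9 Hz.
B–C: Beat frequency = 10/2 = 5 Hz.
C is above B, so f_C = 417.9 + 5 = 422.9 Hz.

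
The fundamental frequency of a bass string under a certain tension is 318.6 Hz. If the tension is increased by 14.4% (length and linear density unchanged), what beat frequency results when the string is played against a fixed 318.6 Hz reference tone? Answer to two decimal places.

22.17 Hz

For a string, f ∝ √T, so the new frequency is 318.6·√1.144 = 340.7680 Hz.
f_beat = |340.7680 − 318.6| = 22.17 Hz.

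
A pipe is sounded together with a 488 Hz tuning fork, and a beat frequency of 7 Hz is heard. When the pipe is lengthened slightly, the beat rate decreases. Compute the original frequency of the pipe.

|f − 488| = 7, so the pipe was at either 481 Hz or 495 Hz.
A longer pipe has a lower fundamental; the adjustment lowers the pipe's frequency.
The beat rate fell, so the adjustment moved the pipe toward 488 Hz — it must have started above the reference.

495 Hz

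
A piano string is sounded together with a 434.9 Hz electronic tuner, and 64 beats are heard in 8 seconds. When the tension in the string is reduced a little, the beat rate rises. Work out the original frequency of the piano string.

Beat frequency = 64/8 = 8 Hz.
|f − 434.9| = 8, so the piano string was at either 426.9 Hz or 442.9 Hz.
Lower tension means lower frequency; the adjustment lowers the piano string's frequency.
The beat rate rose, so the adjustment moved the piano string further from 434.9 Hz — it was already below the reference.

426.9 Hz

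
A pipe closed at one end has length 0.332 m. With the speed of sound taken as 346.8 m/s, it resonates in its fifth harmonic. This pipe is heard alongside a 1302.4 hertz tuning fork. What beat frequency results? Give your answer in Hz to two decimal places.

Closed pipe (odd harmonics): f_n = n·v/(4L) = 5·346.8/(4·0.332) = 1305.7229 Hz.
f_beat = |1305.7229 − 1302.4| = 3.32 Hz.

3.32 Hz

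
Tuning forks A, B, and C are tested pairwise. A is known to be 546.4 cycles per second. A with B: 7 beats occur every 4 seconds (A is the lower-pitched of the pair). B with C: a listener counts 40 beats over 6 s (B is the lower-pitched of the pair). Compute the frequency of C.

A–B: Beat frequency = 7/4 = 1.75 Hz.
B is above A, so f_B = 546.4 + 1.75 = 548.15 Hz.
B–C: Beat frequency = 40/6 = 6.6667 Hz.
C is above B, so f_C = 548.15 + 6.6667 = 554.8167 Hz.

554.8167 Hz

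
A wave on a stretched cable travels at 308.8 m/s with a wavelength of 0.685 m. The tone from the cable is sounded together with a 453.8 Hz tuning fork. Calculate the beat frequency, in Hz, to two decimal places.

Source frequency f = v/λ = 308.8/0.685 = 450.8029 Hz.
f_beat = |450.8029 − 453.8| = 3.00 Hz.

3.00 Hz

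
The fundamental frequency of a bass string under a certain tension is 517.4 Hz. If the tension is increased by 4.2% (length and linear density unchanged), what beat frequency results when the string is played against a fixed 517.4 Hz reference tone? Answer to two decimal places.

10.75 Hz

For a string, f ∝ √T, so the new frequency is 517.4·√1.042 = 528.1536 Hz.
f_beat = |528.1536 − 517.4| = 10.75 Hz.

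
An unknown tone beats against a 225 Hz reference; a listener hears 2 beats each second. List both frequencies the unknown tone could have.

223 Hz or 227 Hz

|f − 225| = 2, so f = 225 ± 2.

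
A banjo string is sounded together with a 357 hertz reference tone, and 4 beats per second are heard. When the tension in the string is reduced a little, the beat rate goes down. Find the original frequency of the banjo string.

361 Hz

|f − 357| = 4, so the banjo string was at either 353 Hz or 361 Hz.
Lower tension means lower frequency; the adjustment lowers the banjo string's frequency.
The beat rate fell, so the adjustment moved the banjo string toward 357 Hz — it must have started above the reference.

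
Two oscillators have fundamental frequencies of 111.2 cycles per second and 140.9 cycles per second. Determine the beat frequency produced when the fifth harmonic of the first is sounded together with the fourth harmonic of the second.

Fifth harmonic of the first: 5·111.2 = 556.0 Hz.
Fourth harmonic of the second: 4·140.9 = 563.6 Hz.
f_beat = |556.0 − 563.6| = 7.6 Hz.

7.6 Hz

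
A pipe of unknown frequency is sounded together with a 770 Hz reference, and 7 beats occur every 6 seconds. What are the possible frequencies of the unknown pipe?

Beat frequency = 7/6 = 1.1667 Hz.
|f − 770| = 1.1667, so f = 770 ± 1.1667.

768.8333 Hz or 771.1667 Hz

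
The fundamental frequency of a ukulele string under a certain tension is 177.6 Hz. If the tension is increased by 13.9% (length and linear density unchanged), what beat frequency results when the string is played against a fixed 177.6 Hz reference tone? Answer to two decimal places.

11.94 Hz

For a string, f ∝ √T, so the new frequency is 177.6·√1.139 = 189.5417 Hz.
f_beat = |189.5417 − 177.6| = 11.94 Hz.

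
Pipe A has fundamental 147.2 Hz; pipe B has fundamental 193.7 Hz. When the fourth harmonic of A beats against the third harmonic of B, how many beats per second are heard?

7.7 Hz

Fourth harmonic of the first: 4·147.2 = 588.8 Hz.
Third harmonic of the second: 3·193.7 = 581.1 Hz.
f_beat = |588.8 − 581.1| = 7.7 Hz.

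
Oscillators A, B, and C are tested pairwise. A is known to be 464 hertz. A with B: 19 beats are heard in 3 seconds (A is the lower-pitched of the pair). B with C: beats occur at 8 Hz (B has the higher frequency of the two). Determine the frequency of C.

462.3333 Hz

A–B: Beat frequency = 19/3 = 6.3333 Hz.
B is above A, so f_B = 464 + 6.3333 = 470.3333 Hz.
C is below B, so f_C = 470.3333 − 8 = 462.3333 Hz.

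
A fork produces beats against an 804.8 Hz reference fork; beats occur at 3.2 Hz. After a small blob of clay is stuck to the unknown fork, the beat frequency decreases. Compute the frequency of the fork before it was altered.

808 Hz

|f − 804.8| = 3.2, so the fork was at either 801.6 Hz or 808 Hz.
Adding mass to a fork lowers its frequency; the adjustment lowers the fork's frequency.
The beat rate fell, so the adjustment moved the fork toward 804.8 Hz — it must have started above the reference.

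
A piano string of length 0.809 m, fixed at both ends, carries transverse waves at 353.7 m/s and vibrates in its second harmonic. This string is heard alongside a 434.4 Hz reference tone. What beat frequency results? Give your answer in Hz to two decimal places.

For a string fixed at both ends, f_n = n·v/(2L) = 2·353.7/(2·0.809) = 437.2064 Hz.
f_beat = |437.2064 − 434.4| = 2.81 Hz.

2.81 Hz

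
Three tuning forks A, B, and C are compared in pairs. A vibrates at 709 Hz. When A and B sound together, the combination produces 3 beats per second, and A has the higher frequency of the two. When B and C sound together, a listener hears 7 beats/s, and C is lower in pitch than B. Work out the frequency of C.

699 Hz

B is below A, so f_B = 709 − 3 = 706 Hz.
C is below B, so f_C = 706 − 7 = 699 Hz.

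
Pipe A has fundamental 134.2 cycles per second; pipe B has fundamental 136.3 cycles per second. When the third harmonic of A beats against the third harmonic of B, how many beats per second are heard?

6.3 Hz

Third harmonic of the first: 3·134.2 = 402.6 Hz.
Third harmonic of the second: 3·136.3 = 408.9 Hz.
f_beat = |402.6 − 408.9| = 6.3 Hz.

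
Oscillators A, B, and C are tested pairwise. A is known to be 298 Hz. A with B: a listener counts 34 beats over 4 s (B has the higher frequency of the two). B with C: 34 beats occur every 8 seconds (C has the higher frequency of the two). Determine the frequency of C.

310.75 Hz

A–B: Beat frequency = 34/4 = 8.5 Hz.
B is above A, so f_B = 298 + 8.5 = 306.5 Hz.
B–C: Beat frequency = 34/8 = 4.25 Hz.
C is above B, so f_C = 306.5 + 4.25 = 310.75 Hz.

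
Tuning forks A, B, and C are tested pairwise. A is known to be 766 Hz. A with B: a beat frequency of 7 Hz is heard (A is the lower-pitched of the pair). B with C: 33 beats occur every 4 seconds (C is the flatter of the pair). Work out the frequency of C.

764.75 Hz

B is above A, so f_B = 766 + 7 = 773 Hz.
B–C: Beat frequency = 33/4 = 8.25 Hz.
C is below B, so f_C = 773 − 8.25 = 764.75 Hz.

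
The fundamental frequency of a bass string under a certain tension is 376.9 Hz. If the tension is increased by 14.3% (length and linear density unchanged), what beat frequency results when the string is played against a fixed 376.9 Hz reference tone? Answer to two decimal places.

For a string, f ∝ √T, so the new frequency is 376.9·√1.143 = 402.9482 Hz.
f_beat = |402.9482 − 376.9| = 26.05 Hz.

26.05 Hz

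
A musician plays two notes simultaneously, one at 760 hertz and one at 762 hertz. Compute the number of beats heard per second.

Beats arise from superposition of two nearby frequencies; the beat rate is |f₁ − f₂|.
|760 − 762| = 2 Hz.

2 Hz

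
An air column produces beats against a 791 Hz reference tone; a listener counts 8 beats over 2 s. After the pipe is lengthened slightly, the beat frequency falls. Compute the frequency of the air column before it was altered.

Beat frequency = 8/2 = 4 Hz.
|f − 791| = 4, so the air column was at either 787 Hz or 795 Hz.
A longer pipe has a lower fundamental; the adjustment lowers the air column's frequency.
The beat rate fell, so the adjustment moved the air column toward 791 Hz — it must have started above the reference.

795 Hz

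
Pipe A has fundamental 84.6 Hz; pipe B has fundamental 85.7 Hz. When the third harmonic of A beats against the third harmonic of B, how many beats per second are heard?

3.3 Hz

Third harmonic of the first: 3·84.6 = 253.8 Hz.
Third harmonic of the second: 3·85.7 = 257.1 Hz.
f_beat = |253.8 − 257.1| = 3.3 Hz.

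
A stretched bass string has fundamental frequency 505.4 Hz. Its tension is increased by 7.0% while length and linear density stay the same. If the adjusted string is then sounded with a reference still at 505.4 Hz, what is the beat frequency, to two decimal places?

17.39 Hz

For a string, f ∝ √T, so the new frequency is 505.4·√1.070 = 522.7898 Hz.
f_beat = |522.7898 − 505.4| = 17.39 Hz.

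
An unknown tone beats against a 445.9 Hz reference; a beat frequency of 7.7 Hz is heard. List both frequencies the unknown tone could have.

438.2 Hz or 453.6 Hz

|f − 445.9| = 7.7, so f = 445.9 ± 7.7.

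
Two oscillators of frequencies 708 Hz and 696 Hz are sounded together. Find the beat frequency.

f_beat = |f₁ − f₂|.
|708 − 696| = 12 Hz.

12 Hz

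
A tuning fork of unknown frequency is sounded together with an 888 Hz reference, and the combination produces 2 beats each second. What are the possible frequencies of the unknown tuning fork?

|f − 888| = 2, so f = 888 ± 2.

886 Hz or 890 Hz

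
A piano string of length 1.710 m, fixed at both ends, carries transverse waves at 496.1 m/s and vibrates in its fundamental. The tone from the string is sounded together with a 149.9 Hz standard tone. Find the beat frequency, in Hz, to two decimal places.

4.84 Hz

For a string fixed at both ends, f_n = n·v/(2L) = 1·496.1/(2·1.710) = 145.0585 Hz.
f_beat = |145.0585 − 149.9| = 4.84 Hz.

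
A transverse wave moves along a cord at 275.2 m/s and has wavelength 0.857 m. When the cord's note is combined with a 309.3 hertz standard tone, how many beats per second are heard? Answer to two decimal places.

Source frequency f = v/λ = 275.2/0.857 = 321.1202 Hz.
f_beat = |321.1202 − 309.3| = 11.82 Hz.

11.82 Hz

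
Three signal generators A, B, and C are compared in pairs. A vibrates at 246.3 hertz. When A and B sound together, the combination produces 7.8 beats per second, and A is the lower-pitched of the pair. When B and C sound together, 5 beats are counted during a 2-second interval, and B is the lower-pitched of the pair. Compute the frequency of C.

B is above A, so f_B = 246.3 + 7.8 = 254.1 Hz.
B–C: Beat frequency = 5/2 = 2.5 Hz.
C is above B, so f_C = 254.1 + 2.5 = 256.6 Hz.

256.6 Hz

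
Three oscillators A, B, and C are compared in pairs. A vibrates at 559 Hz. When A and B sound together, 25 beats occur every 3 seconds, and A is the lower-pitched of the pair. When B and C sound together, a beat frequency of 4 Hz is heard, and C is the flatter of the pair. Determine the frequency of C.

A–B: Beat frequency = 25/3 = 8.3333 Hz.
B is above A, so f_B = 559 + 8.3333 = 567.3333 Hz.
C is below B, so f_C = 567.3333 − 4 = 563.3333 Hz.

563.3333 Hz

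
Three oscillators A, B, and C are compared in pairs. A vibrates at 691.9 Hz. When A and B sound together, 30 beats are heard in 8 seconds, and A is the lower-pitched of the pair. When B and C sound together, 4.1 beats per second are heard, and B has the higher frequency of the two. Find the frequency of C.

691.55 Hz

A–B: Beat frequency = 30/8 = 3.75 Hz.
B is above A, so f_B = 691.9 + 3.75 = 695.65 Hz.
C is below B, so f_C = 695.65 − 4.1 = 691.55 Hz.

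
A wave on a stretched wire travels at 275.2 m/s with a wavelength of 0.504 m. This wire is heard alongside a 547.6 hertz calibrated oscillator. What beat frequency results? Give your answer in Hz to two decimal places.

1.57 Hz

Source frequency f = v/λ = 275.2/0.504 = 546.0317 Hz.
f_beat = |546.0317 − 547.6| = 1.57 Hz.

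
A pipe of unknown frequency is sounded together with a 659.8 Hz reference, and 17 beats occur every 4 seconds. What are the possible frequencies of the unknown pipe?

Beat frequency = 17/4 = 4.25 Hz.
|f − 659.8| = 4.25, so f = 659.8 ± 4.25.

655.55 Hz or 664.05 Hz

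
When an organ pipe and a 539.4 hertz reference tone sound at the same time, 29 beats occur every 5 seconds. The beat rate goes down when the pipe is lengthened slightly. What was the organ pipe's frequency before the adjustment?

Beat frequency = 29/5 = 5.8 Hz.
|f − 539.4| = 5.8, so the organ pipe was at either 533.6 Hz or 545.2 Hz.
A longer pipe has a lower fundamental; the adjustment lowers the organ pipe's frequency.
The beat rate fell, so the adjustment moved the organ pipe toward 539.4 Hz — it must have started above the reference.

545.2 Hz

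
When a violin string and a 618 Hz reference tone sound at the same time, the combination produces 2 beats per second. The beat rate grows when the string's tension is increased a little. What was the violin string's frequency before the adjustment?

620 Hz

|f − 618| = 2, so the violin string was at either 616 Hz or 620 Hz.
Higher tension means higher frequency; the adjustment raises the violin string's frequency.
The beat rate rose, so the adjustment moved the violin string further from 618 Hz — it was already above the reference.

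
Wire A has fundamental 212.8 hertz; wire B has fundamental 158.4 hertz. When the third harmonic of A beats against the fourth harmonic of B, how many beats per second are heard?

Third harmonic of the first: 3·212.8 = 638.4 Hz.
Fourth harmonic of the second: 4·158.4 = 633.6 Hz.
f_beat = |638.4 − 633.6| = 4.8 Hz.

4.8 Hz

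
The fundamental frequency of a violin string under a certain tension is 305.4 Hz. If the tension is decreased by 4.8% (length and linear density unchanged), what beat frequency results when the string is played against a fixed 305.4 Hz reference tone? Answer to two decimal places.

For a string, f ∝ √T, so the new frequency is 305.4·√0.952 = 297.9803 Hz.
f_beat = |297.9803 − 305.4| = 7.42 Hz.

7.42 Hz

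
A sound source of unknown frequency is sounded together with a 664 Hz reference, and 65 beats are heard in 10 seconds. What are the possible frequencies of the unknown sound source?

Beat frequency = 65/10 = 6.5 Hz.
|f − 664| = 6.5, so f = 664 ± 6.5.

657.5 Hz or 670.5 Hz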